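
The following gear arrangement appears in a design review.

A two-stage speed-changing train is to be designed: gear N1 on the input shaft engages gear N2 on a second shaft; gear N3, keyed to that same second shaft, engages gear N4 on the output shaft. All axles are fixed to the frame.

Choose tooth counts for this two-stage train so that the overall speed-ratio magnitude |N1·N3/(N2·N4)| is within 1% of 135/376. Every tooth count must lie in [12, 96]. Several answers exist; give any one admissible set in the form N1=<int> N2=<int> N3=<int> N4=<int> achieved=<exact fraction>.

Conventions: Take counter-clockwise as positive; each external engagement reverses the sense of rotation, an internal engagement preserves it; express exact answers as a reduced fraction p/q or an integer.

topology: fixed-axis compound train — 2 stages, target 135/376
target = 135/376 in lowest terms: an exact hit needs N1·N3 = k·135 and N2·N4 = k·376 for one integer k, every count in [12, 96]; additionally prefer no 1:1 stage (N1 ≠ N2, N3 ≠ N4)
k = 1: no 1:1-free in-range split of k·135 and k·376 into factor pairs; take k = 2
k = 2: N1·N3 = 270 = 15·18, N2·N4 = 752 = 16·47
achieved = 15·18/(16·47) = 135/376; |achieved − target| = 0 ≤ 27/7520 ✓

N1=15 N2=16 N3=18 N4=47 achieved=135/376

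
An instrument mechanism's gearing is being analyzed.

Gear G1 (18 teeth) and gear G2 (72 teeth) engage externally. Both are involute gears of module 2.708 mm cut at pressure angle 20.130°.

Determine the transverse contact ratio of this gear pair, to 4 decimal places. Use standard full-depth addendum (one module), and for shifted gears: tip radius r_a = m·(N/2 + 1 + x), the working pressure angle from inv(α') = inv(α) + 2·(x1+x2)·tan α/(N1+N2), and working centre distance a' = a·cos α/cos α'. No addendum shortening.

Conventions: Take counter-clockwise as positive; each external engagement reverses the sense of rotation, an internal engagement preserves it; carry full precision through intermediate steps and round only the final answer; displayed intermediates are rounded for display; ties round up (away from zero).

1.6647

recognized (one external pair, fixed centres): single-mesh tooth geometry, m = 2.708, N1 = 18, N2 = 72
base radii: r_b1 = 22.883216, r_b2 = 91.532866
tip radii: r_a1 = 27.080000, r_a2 = 100.196000
no profile shift: α' = α, a' = a
action lengths: √(r_a1²−r_b1²) = 14.480497, √(r_a2²−r_b2²) = 40.755035
base pitch p_b = π·m·cos α = 7.987749
CR = (14.480497 + 40.755035 − 121.860000·sin 20.13000°)/7.987749 = 1.664705
contact ratio ≈ 1.6647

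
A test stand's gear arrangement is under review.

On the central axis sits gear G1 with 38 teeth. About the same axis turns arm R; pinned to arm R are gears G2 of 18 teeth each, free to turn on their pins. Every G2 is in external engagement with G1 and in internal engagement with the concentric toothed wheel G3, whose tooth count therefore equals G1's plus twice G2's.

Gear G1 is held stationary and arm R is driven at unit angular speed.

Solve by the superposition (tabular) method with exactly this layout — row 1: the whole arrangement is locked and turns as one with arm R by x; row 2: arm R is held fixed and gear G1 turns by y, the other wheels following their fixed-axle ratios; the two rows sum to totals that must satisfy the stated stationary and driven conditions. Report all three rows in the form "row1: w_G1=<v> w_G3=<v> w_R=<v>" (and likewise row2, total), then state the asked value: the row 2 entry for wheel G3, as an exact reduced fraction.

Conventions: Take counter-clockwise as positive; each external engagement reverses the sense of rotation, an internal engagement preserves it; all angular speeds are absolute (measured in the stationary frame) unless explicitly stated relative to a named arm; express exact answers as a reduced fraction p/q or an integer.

row1: w_G1=1 w_G3=1 w_R=1
row2: w_G1=-1 w_G3=19/37 w_R=0
total: w_G1=0 w_G3=56/37 w_R=1
asked value: 19/37

topology: planetary set — G1 38T / G2 18T / G3 74T, arm = carrier (Willis)
row 1 — lock + rotate with arm: ω_sun = ω_ring = ω_arm = x
row 2 — arm fixed, fixed-axis ratios: sun y, ring −(38/74)·y, arm 0
boundary: total ω_sun = x + y = 0 and total ω_arm = x = 1  ⇒  y = -1, x = 1
row 2 ring = −(38/74)·(-1) = 19/37
totals (row 1 + row 2): sun 1 + (-1) = 0, ring 1 + 19/37 = 56/37, arm 1 + 0 = 1
asked cell (row2, ring) = 19/37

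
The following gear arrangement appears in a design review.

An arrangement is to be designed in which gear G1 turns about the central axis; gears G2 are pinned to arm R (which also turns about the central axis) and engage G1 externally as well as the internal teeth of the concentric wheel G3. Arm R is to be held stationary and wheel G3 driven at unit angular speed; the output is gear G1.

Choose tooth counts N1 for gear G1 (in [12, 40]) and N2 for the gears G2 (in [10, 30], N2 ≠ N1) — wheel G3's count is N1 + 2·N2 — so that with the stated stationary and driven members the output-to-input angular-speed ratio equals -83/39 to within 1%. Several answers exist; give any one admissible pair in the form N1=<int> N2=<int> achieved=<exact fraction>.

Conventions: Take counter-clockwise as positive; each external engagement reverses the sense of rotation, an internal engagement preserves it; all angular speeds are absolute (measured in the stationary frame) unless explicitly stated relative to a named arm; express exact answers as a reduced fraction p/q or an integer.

class = planetary set [ratio -83/39 wanted; Willis about the carrier]
Willis with ω_arm = 0: ω_sun/ω_ring = −N3/N1; set equal to -83/39  ⇒  N3/N1 = −(-83/39) = 83/39
N3 = N1 + 2·N2  ⇒  N2/N1 = (N3/N1 − 1)/2 = (83/39 − 1)/2 = 22/39
smallest multiple with N1 ≥ 12 and N2 ≥ 10: k = 1  ⇒  N1 = 1·39 = 39, N2 = 1·22 = 22 (N1 ≤ 40, N2 ≤ 30, N2 ≠ N1 ✓), N3 = 39 + 2·22 = 83
check: −N3/N1 with N1 = 39, N3 = 83 gives -83/39; |achieved − target| = 0 ≤ 83/3900 ✓

N1=39 N2=22 achieved=-83/39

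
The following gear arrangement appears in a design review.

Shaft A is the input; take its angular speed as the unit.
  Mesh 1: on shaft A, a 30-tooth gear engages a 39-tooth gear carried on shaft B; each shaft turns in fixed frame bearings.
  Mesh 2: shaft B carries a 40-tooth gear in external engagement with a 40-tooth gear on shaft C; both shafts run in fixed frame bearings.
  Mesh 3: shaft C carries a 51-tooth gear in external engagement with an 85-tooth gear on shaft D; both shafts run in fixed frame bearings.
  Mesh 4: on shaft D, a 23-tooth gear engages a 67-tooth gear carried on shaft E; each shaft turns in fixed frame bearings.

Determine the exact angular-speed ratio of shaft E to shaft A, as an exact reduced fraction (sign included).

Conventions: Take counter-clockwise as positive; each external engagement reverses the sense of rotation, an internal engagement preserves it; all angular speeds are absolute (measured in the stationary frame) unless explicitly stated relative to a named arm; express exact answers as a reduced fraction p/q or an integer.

class = fixed-axis compound train [4 meshes; 4 ratios multiply, 4 sense flips]
mesh 1 [30T→39T]: running ratio 10/13, sense −
mesh 2 [40T→40T]: running ratio 10/13, sense +
mesh 3 [51T→85T]: running ratio 6/13, sense −
mesh 4 [23T→67T]: running ratio 138/871, sense +
ω_out/ω_in = 138/871

138/871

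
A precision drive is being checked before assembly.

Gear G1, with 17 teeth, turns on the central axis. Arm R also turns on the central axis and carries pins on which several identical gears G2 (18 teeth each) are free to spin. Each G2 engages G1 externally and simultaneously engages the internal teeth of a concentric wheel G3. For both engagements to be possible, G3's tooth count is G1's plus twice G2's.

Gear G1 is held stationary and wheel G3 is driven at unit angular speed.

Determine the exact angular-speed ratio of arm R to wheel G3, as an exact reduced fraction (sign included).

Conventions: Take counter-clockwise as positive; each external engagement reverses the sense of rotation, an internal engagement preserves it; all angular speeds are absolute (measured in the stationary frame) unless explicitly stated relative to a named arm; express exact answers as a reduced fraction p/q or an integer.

recognized (axles ride arm R): planetary set, 17/18/53 teeth
ring teeth: 17 + 2·18 = 53
17(ω_sun−ω_arm) = −53(ω_ring−ω_arm),  ω_sun = 0, ω_ring = 1
17(0−ω_arm) = −53(1−ω_arm)  ⇒  70·ω_arm = 53  ⇒  ω_arm = 53/70
ω_out/ω_in = 53/70

53/70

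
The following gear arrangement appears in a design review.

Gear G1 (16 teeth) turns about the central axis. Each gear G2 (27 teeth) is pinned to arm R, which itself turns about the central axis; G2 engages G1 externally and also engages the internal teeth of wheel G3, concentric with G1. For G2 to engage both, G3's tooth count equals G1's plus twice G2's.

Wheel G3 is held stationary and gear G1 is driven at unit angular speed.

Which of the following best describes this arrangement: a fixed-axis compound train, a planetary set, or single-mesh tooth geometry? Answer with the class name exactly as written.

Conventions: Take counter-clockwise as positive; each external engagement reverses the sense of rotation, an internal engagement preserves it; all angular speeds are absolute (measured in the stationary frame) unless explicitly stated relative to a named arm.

planetary set

topology: planetary set — G1 16T / G2 27T / G3 70T, arm = carrier (Willis)
classification: planetary set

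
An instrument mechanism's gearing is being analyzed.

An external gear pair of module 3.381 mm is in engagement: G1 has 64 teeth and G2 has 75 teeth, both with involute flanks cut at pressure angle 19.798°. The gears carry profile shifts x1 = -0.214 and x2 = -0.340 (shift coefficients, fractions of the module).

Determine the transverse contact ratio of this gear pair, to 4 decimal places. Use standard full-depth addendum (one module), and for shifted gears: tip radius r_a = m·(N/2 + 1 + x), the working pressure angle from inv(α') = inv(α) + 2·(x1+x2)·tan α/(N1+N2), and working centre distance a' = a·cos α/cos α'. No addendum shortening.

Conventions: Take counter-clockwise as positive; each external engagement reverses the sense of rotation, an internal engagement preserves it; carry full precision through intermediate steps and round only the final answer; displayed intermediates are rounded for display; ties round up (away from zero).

class = single-mesh tooth geometry [involute pair 64T × 75T, m = 3.381]
base radii: r_b1 = 101.797051, r_b2 = 119.293420
tip radii: r_a1 = 110.849466, r_a2 = 129.018960
inv(α') = inv(19.798°) + 2·(-0.214-0.340)·tan α/(64+75) = 0.01157293  ⇒  α' = 18.42987°
a' = a·cos α / cos α' = 234.9795·cos 19.798°/cos 18.42987° = 233.042936
action lengths: √(r_a1²−r_b1²) = 43.874417, √(r_a2²−r_b2²) = 49.142365
base pitch p_b = π·m·cos α = 9.993902
CR = (43.874417 + 49.142365 − 233.042936·sin 18.42987°)/9.993902 = 1.935353
contact ratio ≈ 1.9354

1.9354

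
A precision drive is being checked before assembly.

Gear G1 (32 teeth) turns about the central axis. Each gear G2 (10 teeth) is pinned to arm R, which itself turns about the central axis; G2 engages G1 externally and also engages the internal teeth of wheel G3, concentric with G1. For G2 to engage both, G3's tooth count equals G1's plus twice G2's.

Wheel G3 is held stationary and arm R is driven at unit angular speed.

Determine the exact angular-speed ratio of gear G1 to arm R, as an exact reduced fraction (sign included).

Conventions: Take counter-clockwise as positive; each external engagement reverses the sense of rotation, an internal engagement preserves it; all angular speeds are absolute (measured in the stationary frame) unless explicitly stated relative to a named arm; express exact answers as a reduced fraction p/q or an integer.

21/8

class = planetary set [G3 = 32+2·10 = 52; Willis about the carrier]
ring teeth: 32 + 2·10 = 52
32(ω_sun−ω_arm) = −52(ω_ring−ω_arm),  ω_ring = 0, ω_arm = 1
ω_sun = 1 − (52/32)(0−1) = 21/8
ω_out/ω_in = 21/8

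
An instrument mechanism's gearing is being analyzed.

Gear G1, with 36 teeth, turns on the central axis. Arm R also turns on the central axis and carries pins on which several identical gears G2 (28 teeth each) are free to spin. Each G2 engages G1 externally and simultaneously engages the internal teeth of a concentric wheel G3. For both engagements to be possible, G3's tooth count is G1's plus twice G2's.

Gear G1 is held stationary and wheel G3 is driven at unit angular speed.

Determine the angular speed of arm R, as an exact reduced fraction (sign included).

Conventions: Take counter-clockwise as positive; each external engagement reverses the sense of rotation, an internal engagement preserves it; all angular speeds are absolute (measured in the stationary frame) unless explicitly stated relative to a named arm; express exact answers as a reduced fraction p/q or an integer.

23/32

recognized (axles ride arm R): planetary set, 36/28/92 teeth
ring teeth: 36 + 2·28 = 92
36(ω_sun−ω_arm) = −92(ω_ring−ω_arm),  ω_sun = 0, ω_ring = 1
36(0−ω_arm) = −92(1−ω_arm)  ⇒  128·ω_arm = 92  ⇒  ω_arm = 23/32
exact speed ratio = 23/32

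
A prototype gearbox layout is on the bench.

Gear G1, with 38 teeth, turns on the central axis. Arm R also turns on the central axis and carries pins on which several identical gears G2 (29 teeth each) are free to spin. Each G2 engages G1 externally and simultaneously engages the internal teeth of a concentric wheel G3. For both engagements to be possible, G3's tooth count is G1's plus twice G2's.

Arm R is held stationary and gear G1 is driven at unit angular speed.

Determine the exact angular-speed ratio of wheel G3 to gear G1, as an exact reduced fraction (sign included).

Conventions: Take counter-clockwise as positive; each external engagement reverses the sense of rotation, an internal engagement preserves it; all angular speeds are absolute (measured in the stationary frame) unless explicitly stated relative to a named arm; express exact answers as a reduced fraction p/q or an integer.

planetary set (38T centre, 29T on arm, 96T internal) — Willis relation
ring teeth: 38 + 2·29 = 96
38(ω_sun−ω_arm) = −96(ω_ring−ω_arm),  ω_arm = 0, ω_sun = 1
ω_ring = 0 − (38/96)(1−0) = -19/48
ω_out/ω_in = -19/48

-19/48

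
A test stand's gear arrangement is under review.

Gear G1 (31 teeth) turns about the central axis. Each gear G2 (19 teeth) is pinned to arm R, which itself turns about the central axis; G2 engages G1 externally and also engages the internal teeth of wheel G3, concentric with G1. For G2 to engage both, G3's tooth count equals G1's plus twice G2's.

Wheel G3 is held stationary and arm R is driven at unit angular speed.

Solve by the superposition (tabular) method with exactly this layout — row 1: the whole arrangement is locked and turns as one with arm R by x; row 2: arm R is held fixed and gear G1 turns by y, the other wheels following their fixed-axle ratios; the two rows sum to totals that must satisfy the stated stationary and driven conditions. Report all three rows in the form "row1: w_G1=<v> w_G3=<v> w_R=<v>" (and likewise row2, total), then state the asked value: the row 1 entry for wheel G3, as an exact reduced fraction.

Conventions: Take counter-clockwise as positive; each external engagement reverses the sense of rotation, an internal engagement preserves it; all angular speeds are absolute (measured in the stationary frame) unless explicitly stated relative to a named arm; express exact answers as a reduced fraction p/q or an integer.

row1: w_G1=1 w_G3=1 w_R=1
row2: w_G1=69/31 w_G3=-1 w_R=0
total: w_G1=100/31 w_G3=0 w_R=1
asked value: 1

class = planetary set [G3 = 31+2·19 = 69; Willis about the carrier]
superposition row 1 [locked train]: every member turns x
row 2: sun turns y, ring = −(31/69)·y, arm 0
boundary: total ω_ring = x − (31/69)·y = 0 and total ω_arm = x = 1  ⇒  y = 69/31, x = 1
row 2 ring = −(31/69)·69/31 = -1
totals (row 1 + row 2): sun 1 + 69/31 = 100/31, ring 1 + (-1) = 0, arm 1 + 0 = 1
asked cell (row1, ring) = 1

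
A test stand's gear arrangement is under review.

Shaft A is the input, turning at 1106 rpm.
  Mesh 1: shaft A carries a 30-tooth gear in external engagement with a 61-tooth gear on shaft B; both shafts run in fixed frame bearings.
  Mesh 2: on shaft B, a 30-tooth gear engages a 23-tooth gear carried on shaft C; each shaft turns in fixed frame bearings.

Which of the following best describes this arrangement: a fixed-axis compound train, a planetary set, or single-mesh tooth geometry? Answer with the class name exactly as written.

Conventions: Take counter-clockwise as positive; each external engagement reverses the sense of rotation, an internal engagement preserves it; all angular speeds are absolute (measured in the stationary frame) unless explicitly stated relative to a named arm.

2-mesh fixed-axis compound train (all bearings frame-fixed)
classification: fixed-axis compound train

fixed-axis compound train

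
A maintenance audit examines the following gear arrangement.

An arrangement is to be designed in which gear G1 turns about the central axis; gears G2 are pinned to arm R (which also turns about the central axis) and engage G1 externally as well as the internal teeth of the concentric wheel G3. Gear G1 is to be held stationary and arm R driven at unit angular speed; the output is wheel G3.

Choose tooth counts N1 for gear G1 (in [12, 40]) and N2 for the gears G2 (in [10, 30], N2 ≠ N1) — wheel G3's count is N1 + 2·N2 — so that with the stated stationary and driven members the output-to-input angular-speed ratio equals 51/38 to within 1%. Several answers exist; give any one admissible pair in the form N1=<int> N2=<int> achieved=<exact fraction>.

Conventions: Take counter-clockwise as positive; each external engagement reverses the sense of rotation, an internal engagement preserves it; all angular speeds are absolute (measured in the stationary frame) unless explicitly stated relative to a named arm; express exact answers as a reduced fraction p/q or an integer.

topology: planetary set — design target 51/38, arm = carrier (Willis)
Willis with ω_sun = 0: ω_ring/ω_arm = (N1+N3)/N3; set equal to 51/38  ⇒  N3/N1 = 1/(51/38 − 1) = 38/13
N3 = N1 + 2·N2  ⇒  N2/N1 = (N3/N1 − 1)/2 = (38/13 − 1)/2 = 25/26
smallest multiple with N1 ≥ 12 and N2 ≥ 10: k = 1  ⇒  N1 = 1·26 = 26, N2 = 1·25 = 25 (N1 ≤ 40, N2 ≤ 30, N2 ≠ N1 ✓), N3 = 26 + 2·25 = 76
check: (N1+N3)/N3 with N1 = 26, N3 = 76 gives 51/38; |achieved − target| = 0 ≤ 51/3800 ✓

N1=26 N2=25 achieved=51/38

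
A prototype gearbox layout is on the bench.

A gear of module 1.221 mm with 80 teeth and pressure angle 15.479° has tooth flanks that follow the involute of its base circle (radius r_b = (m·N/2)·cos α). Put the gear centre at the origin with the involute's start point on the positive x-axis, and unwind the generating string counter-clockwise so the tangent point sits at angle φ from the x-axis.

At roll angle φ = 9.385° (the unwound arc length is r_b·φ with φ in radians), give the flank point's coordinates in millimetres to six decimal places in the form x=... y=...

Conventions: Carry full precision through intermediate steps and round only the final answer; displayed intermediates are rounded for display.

x=47.695691 y=0.068767

topology: single-mesh involute geometry — m = 1.221, N = 80
pitch radius r_p = m·N/2 = 1.221·80/2 = 48.840000
base radius r_b = r_p·cos α = 48.840000·cos 15.479° = 47.068492
roll angle φ = 9.385° = 0.16379915 rad
x = r_b·(cos φ + φ·sin φ) = 47.695691
y = r_b·(sin φ − φ·cos φ) = 0.068767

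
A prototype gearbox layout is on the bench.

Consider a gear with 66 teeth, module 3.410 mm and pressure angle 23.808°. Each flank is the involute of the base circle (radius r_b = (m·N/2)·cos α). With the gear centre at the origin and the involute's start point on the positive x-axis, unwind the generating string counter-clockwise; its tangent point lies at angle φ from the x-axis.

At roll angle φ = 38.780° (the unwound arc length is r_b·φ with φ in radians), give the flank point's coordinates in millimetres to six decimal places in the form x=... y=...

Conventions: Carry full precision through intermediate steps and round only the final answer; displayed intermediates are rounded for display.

topology: single-mesh involute geometry — m = 3.410, N = 66
pitch radius r_p = m·N/2 = 3.410·66/2 = 112.530000
base radius r_b = r_p·cos α = 112.530000·cos 23.808° = 102.954070
roll angle φ = 38.780° = 0.67683868 rad
x = r_b·(cos φ + φ·sin φ) = 123.903389
y = r_b·(sin φ − φ·cos φ) = 10.161324

x=123.903389 y=10.161324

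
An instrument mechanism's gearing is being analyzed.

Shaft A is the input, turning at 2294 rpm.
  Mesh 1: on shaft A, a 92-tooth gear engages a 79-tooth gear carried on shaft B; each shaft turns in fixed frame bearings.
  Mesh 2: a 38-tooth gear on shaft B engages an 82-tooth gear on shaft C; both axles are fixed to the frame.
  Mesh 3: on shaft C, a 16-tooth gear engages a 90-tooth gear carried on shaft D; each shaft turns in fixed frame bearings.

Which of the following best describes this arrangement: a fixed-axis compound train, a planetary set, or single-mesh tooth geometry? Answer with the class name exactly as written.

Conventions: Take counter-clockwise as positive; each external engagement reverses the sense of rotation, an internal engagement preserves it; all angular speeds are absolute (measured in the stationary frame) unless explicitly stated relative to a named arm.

class = fixed-axis compound train [3 meshes; 3 ratios multiply, 3 sense flips]
classification: fixed-axis compound train

fixed-axis compound train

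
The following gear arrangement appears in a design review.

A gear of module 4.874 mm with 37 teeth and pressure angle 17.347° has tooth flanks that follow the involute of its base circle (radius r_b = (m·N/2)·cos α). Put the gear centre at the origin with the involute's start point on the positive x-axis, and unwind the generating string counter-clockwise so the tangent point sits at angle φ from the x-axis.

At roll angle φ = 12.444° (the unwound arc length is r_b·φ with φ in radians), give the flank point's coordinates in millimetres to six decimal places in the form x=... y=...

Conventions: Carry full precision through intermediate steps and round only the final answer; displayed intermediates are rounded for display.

recognized (one wheel, involute flank): single-mesh tooth geometry, m = 4.874, N = 37
pitch radius r_p = m·N/2 = 4.874·37/2 = 90.169000
base radius r_b = r_p·cos α = 90.169000·cos 17.347° = 86.067802
roll angle φ = 12.444° = 0.21718877 rad
x = r_b·(cos φ + φ·sin φ) = 88.073876
y = r_b·(sin φ − φ·cos φ) = 0.292538

x=88.073876 y=0.292538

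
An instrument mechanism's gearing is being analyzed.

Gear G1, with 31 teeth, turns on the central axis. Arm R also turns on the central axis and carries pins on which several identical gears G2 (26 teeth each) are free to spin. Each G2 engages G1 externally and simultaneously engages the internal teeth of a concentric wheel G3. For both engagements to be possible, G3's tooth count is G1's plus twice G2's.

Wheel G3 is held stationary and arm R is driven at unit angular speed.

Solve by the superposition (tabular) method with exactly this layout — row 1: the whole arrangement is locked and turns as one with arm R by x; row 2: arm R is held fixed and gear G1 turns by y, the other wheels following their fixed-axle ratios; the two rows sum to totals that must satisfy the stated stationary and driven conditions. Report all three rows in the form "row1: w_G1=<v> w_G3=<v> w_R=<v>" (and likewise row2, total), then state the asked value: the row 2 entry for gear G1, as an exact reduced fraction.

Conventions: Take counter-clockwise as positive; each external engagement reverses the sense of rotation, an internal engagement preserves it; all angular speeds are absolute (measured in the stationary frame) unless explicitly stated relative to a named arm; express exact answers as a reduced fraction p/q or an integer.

row1: w_G1=1 w_G3=1 w_R=1
row2: w_G1=83/31 w_G3=-1 w_R=0
total: w_G1=114/31 w_G3=0 w_R=1
asked value: 83/31

recognized (axles ride arm R): planetary set, 31/26/83 teeth
row 1 (train locked, turned with arm): all members turn x
row 2 — arm fixed, fixed-axis ratios: sun y, ring −(31/83)·y, arm 0
boundary: total ω_ring = x − (31/83)·y = 0 and total ω_arm = x = 1  ⇒  y = 83/31, x = 1
row 2 ring = −(31/83)·83/31 = -1
totals (row 1 + row 2): sun 1 + 83/31 = 114/31, ring 1 + (-1) = 0, arm 1 + 0 = 1
asked cell (row2, sun) = 83/31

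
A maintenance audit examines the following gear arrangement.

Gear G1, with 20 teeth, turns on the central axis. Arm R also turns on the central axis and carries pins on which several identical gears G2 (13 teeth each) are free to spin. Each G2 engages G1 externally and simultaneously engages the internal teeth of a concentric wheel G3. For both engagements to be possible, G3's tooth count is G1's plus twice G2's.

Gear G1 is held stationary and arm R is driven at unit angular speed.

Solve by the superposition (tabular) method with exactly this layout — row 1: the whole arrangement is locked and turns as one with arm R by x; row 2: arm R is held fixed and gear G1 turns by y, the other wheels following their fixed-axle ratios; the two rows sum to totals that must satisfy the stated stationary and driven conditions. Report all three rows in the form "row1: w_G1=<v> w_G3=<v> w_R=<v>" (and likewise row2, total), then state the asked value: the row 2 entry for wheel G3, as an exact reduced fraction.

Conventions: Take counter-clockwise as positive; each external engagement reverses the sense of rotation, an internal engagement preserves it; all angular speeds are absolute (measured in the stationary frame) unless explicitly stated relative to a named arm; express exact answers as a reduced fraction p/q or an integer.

recognized (axles ride arm R): planetary set, 20/13/46 teeth
row 1 — lock + rotate with arm: ω_sun = ω_ring = ω_arm = x
row 2 — arm fixed, fixed-axis ratios: sun y, ring −(20/46)·y, arm 0
boundary: total ω_sun = x + y = 0 and total ω_arm = x = 1  ⇒  y = -1, x = 1
row 2 ring = −(20/46)·(-1) = 10/23
totals (row 1 + row 2): sun 1 + (-1) = 0, ring 1 + 10/23 = 33/23, arm 1 + 0 = 1
asked cell (row2, ring) = 10/23

row1: w_G1=1 w_G3=1 w_R=1
row2: w_G1=-1 w_G3=10/23 w_R=0
total: w_G1=0 w_G3=33/23 w_R=1
asked value: 10/23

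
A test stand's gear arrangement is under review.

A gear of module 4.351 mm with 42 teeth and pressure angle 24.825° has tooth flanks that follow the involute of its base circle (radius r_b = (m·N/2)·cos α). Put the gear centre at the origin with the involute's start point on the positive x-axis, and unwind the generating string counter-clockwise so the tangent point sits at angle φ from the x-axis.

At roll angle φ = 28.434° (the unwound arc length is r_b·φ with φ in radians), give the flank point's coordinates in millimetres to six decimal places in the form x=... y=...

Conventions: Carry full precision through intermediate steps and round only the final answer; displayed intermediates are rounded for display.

class = single-mesh tooth geometry [base-circle involute, m = 4.351, 42T]
pitch radius r_p = m·N/2 = 4.351·42/2 = 91.371000
base radius r_b = r_p·cos α = 91.371000·cos 24.825° = 82.927805
roll angle φ = 28.434° = 0.49626692 rad
x = r_b·(cos φ + φ·sin φ) = 92.519380
y = r_b·(sin φ − φ·cos φ) = 3.296030

x=92.519380 y=3.296030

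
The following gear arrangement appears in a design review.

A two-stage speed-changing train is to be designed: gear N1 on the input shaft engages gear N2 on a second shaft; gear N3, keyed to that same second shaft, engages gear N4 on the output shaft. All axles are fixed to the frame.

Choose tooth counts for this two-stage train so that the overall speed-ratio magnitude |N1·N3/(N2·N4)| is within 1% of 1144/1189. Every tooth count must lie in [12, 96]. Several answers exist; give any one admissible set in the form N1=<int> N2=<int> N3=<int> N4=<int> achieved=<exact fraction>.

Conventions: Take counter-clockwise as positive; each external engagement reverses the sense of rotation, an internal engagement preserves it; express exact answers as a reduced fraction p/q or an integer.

design class (target 1144/1189): fixed-axis compound train
target = 1144/1189 in lowest terms: an exact hit needs N1·N3 = k·1144 and N2·N4 = k·1189 for one integer k, every count in [12, 96]; additionally prefer no 1:1 stage (N1 ≠ N2, N3 ≠ N4)
k = 1: N1·N3 = 1144 = 13·88, N2·N4 = 1189 = 29·41
achieved = 13·88/(29·41) = 1144/1189; |achieved − target| = 0 ≤ 286/29725 ✓

N1=13 N2=29 N3=88 N4=41 achieved=1144/1189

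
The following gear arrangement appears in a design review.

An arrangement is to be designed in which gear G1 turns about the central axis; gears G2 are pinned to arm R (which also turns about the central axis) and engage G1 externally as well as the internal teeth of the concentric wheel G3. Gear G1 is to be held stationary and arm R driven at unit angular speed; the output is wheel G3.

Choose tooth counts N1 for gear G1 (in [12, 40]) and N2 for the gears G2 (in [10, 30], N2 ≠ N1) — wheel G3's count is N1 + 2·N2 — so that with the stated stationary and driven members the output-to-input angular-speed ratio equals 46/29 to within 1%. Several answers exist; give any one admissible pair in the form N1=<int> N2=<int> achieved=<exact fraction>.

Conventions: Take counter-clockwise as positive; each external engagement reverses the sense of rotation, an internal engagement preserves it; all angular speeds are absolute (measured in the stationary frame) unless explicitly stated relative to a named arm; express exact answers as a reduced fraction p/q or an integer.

design class (target 46/29): planetary set
Willis with ω_sun = 0: ω_ring/ω_arm = (N1+N3)/N3; set equal to 46/29  ⇒  N3/N1 = 1/(46/29 − 1) = 29/17
N3 = N1 + 2·N2  ⇒  N2/N1 = (N3/N1 − 1)/2 = (29/17 − 1)/2 = 6/17
smallest multiple with N1 ≥ 12 and N2 ≥ 10: k = 2  ⇒  N1 = 2·17 = 34, N2 = 2·6 = 12 (N1 ≤ 40, N2 ≤ 30, N2 ≠ N1 ✓), N3 = 34 + 2·12 = 58
check: (N1+N3)/N3 with N1 = 34, N3 = 58 gives 46/29; |achieved − target| = 0 ≤ 23/1450 ✓

N1=34 N2=12 achieved=46/29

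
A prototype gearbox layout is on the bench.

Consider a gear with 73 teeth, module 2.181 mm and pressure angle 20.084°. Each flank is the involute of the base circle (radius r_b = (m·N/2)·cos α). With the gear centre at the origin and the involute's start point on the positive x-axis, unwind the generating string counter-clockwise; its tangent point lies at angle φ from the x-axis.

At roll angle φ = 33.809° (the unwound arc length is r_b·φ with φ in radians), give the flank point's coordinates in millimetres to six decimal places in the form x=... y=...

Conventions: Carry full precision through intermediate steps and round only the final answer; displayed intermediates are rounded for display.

x=86.670734 y=4.944383

recognized (one wheel, involute flank): single-mesh tooth geometry, m = 2.181, N = 73
pitch radius r_p = m·N/2 = 2.181·73/2 = 79.606500
base radius r_b = r_p·cos α = 79.606500·cos 20.084° = 74.765643
roll angle φ = 33.809° = 0.59007837 rad
x = r_b·(cos φ + φ·sin φ) = 86.670734
y = r_b·(sin φ − φ·cos φ) = 4.944383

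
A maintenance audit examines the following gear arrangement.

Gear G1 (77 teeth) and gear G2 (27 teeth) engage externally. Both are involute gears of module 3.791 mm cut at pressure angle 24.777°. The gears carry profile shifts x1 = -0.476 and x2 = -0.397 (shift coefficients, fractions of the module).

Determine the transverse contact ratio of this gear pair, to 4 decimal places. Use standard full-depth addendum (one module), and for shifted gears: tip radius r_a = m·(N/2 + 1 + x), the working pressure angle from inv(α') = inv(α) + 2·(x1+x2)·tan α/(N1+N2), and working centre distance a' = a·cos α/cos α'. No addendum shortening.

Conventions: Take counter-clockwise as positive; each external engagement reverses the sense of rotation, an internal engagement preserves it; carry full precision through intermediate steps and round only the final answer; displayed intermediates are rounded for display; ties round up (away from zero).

1.6855

class = single-mesh tooth geometry [involute pair 77T × 27T, m = 3.791]
base radii: r_b1 = 132.517865, r_b2 = 46.467303
tip radii: r_a1 = 147.939984, r_a2 = 53.464473
inv(α') = inv(24.777°) + 2·(-0.476-0.397)·tan α/(77+27) = 0.02138842  ⇒  α' = 22.45781°
a' = a·cos α / cos α' = 197.1320·cos 24.777°/cos 22.45781° = 193.673137
action lengths: √(r_a1²−r_b1²) = 65.766666, √(r_a2²−r_b2²) = 26.443139
base pitch p_b = π·m·cos α = 10.813432
CR = (65.766666 + 26.443139 − 193.673137·sin 22.45781°)/10.813432 = 1.685502
contact ratio ≈ 1.6855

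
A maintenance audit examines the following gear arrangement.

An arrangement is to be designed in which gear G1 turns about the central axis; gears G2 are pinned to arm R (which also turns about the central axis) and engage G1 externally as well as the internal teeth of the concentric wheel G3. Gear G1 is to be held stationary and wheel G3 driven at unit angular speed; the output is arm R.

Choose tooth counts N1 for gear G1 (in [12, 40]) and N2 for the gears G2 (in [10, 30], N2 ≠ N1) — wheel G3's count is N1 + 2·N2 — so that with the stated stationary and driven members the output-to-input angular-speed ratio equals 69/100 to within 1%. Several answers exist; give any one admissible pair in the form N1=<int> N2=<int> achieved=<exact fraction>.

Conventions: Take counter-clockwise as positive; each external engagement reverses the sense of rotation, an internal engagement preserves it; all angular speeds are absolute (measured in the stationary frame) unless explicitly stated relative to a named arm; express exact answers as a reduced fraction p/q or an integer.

N1=31 N2=19 achieved=69/100

design class (target 69/100): planetary set
Willis with ω_sun = 0: ω_arm/ω_ring = N3/(N1+N3); set equal to 69/100  ⇒  N3/N1 = (69/100)/(1 − 69/100) = 69/31
N3 = N1 + 2·N2  ⇒  N2/N1 = (N3/N1 − 1)/2 = (69/31 − 1)/2 = 19/31
smallest multiple with N1 ≥ 12 and N2 ≥ 10: k = 1  ⇒  N1 = 1·31 = 31, N2 = 1·19 = 19 (N1 ≤ 40, N2 ≤ 30, N2 ≠ N1 ✓), N3 = 31 + 2·19 = 69
check: N3/(N1+N3) with N1 = 31, N3 = 69 gives 69/100; |achieved − target| = 0 ≤ 69/10000 ✓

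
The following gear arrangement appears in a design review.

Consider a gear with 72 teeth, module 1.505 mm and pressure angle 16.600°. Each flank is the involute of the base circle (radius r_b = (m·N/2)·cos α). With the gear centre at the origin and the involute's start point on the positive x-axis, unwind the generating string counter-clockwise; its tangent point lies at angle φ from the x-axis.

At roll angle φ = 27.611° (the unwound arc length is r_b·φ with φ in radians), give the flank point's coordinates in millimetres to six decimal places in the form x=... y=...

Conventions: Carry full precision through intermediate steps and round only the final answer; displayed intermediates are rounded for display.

x=57.605305 y=1.892294

single-mesh involute tooth geometry (72T wheel at module 1.505)
pitch radius r_p = m·N/2 = 1.505·72/2 = 54.180000
base radius r_b = r_p·cos α = 54.180000·cos 16.600° = 51.921917
roll angle φ = 27.611° = 0.48190286 rad
x = r_b·(cos φ + φ·sin φ) = 57.605305
y = r_b·(sin φ − φ·cos φ) = 1.892294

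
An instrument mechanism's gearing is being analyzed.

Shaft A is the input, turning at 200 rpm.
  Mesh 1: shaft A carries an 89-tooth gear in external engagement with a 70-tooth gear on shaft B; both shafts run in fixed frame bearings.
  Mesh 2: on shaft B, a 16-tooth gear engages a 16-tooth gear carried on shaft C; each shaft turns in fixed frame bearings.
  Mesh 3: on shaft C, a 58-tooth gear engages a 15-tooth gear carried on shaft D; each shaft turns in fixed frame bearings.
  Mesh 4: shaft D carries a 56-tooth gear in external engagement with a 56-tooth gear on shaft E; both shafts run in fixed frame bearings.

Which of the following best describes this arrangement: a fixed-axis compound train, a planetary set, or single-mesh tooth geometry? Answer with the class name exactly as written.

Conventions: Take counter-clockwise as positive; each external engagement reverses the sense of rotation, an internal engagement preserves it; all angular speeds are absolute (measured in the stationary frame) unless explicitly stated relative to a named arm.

recognized (5 fixed axles, 4 meshes): fixed-axis compound train
classification: fixed-axis compound train

fixed-axis compound train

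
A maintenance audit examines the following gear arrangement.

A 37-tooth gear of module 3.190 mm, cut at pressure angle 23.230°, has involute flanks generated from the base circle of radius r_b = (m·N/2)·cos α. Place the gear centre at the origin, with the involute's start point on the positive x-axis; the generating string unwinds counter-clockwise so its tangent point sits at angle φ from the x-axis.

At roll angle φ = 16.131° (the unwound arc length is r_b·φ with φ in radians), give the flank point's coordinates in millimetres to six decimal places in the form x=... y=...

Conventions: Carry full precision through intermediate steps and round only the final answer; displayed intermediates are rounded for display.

x=56.337462 y=0.400214

class = single-mesh tooth geometry [base-circle involute, m = 3.190, 37T]
pitch radius r_p = m·N/2 = 3.190·37/2 = 59.015000
base radius r_b = r_p·cos α = 59.015000·cos 23.230° = 54.230592
roll angle φ = 16.131° = 0.28153906 rad
x = r_b·(cos φ + φ·sin φ) = 56.337462
y = r_b·(sin φ − φ·cos φ) = 0.400214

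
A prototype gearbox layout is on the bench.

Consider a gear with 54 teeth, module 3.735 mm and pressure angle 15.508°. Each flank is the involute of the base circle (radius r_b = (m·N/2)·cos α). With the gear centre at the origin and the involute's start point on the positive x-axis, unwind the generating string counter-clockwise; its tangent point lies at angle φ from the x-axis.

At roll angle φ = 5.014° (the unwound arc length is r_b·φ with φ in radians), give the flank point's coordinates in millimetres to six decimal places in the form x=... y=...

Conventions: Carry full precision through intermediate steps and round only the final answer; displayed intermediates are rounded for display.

recognized (one wheel, involute flank): single-mesh tooth geometry, m = 3.735, N = 54
pitch radius r_p = m·N/2 = 3.735·54/2 = 100.845000
base radius r_b = r_p·cos α = 100.845000·cos 15.508° = 97.173549
roll angle φ = 5.014° = 0.08751081 rad
x = r_b·(cos φ + φ·sin φ) = 97.544922
y = r_b·(sin φ − φ·cos φ) = 0.021691

x=97.544922 y=0.021691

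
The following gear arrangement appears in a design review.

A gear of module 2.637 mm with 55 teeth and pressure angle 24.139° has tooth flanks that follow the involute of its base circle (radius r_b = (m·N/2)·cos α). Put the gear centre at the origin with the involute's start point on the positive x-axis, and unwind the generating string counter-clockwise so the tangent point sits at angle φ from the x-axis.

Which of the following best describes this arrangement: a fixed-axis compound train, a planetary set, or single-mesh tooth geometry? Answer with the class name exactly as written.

class = single-mesh tooth geometry [base-circle involute, m = 2.637, 55T]
classification: single-mesh tooth geometry

single-mesh tooth geometry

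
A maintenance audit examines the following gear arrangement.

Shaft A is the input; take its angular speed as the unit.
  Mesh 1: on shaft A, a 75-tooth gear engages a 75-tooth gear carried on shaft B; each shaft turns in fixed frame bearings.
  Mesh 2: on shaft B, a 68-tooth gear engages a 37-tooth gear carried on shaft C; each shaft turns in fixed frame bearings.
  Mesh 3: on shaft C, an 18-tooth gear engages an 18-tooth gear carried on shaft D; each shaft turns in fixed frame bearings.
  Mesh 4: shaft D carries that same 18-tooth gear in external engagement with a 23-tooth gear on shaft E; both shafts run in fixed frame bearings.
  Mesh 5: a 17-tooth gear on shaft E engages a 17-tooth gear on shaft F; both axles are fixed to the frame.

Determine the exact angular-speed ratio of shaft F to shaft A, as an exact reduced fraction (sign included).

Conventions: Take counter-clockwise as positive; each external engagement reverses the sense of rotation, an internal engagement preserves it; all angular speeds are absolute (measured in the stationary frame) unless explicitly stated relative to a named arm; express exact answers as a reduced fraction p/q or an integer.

-1224/851

class = fixed-axis compound train [5 meshes; 5 ratios multiply, 5 sense flips]
mesh 1 [75T→75T]: running ratio 1, sense −
mesh 2 [68T→37T]: running ratio 68/37, sense +
mesh 3 [18T→18T]: running ratio 68/37, sense −
mesh 4 [18T→23T]: running ratio 1224/851, sense +
mesh 5 [17T→17T]: running ratio 1224/851, sense −
ω_out/ω_in = -1224/851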